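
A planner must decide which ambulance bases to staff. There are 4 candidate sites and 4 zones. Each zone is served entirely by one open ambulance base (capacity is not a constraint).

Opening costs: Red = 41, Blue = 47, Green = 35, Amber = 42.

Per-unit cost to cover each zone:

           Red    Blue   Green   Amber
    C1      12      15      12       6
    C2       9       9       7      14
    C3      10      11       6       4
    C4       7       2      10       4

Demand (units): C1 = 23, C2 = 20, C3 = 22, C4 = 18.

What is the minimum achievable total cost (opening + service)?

For any fixed open set, each zone goes to its cheapest open site; total = fixed + service.
{Green, Amber}: C1→Amber 6·23=138, C2→Green 7·20=140, C3→Amber 4·22=88, C4→Amber 4·18=72. Service 438; fixed 77; total 515.
{Blue, Green, Amber}: service 402 + fixed 124 = 526
{Blue, Amber}: C1→Amber 6·23=138, C2→Blue 9·20=180, C3→Amber 4·22=88, C4→Blue 2·18=36. Service 442; fixed 89; total 531.
{Red, Blue, Green, Amber}: C1→Amber 6·23=138, C2→Green 7·20=140, C3→Amber 4·22=88, C4→Blue 2·18=36. Service 402; fixed 165; total 567.
No other subset beats 515.

Minimum total cost: 515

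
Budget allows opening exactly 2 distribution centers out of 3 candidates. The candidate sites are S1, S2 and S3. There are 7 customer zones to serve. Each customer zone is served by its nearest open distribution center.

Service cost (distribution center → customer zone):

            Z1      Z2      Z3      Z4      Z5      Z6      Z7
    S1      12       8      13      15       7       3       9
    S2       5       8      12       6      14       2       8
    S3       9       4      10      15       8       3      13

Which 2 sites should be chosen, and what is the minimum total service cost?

With exactly 2 open, each customer zone uses its cheapest among the chosen.
{S2, S3}: Z1→S2 5, Z2→S3 4, Z3→S3 10, Z4→S2 6, Z5→S3 8, Z6→S2 2, Z7→S2 8. Service cost 43.
{S1, S2}: service cost 48
{S1, S3}: service cost 57
Among all 3 size-2 choices, {S2, S3} is lowest.

Choose S2 and S3; total service cost 43.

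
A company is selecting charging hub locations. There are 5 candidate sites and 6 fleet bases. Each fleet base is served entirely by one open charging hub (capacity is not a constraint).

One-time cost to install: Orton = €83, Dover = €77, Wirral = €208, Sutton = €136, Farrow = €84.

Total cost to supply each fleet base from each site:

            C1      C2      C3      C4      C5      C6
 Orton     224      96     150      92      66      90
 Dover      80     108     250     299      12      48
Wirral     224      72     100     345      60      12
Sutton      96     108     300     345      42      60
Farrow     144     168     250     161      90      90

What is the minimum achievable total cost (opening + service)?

Minimum total cost: 638

For any fixed open set, each fleet base goes to its cheapest open site; total = fixed + service.
{Orton, Dover}: C1→Dover 80, C2→Orton 96, C3→Orton 150, C4→Orton 92, C5→Dover 12, C6→Dover 48. Service 478; fixed 160; total 638.
{Orton, Dover, Farrow}: C1→Dover 80, C2→Orton 96, C3→Orton 150, C4→Orton 92, C5→Dover 12, C6→Dover 48. Service 478; fixed 244; total 722.
{Orton, Dover, Wirral}: service 368 + fixed 368 = 736
{Orton, Dover, Wirral, Sutton, Farrow}: C1→Dover 80, C2→Wirral 72, C3→Wirral 100, C4→Orton 92, C5→Dover 12, C6→Wirral 12. Service 368; fixed 588; total 956.
No other subset beats 638.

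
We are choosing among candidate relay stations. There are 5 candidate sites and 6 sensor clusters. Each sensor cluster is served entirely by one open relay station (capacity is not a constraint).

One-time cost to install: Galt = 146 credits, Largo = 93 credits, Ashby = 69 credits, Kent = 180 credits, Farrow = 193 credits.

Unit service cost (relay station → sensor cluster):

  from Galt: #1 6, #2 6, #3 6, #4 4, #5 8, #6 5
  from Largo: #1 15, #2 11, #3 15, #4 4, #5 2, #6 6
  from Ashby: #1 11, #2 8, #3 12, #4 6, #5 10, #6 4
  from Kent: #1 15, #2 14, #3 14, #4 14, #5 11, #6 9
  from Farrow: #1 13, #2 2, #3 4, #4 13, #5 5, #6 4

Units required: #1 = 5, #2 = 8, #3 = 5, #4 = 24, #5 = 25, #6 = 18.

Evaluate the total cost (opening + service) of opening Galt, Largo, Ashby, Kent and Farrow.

Total cost: 965

Each sensor cluster is assigned to its cheapest site among the open ones.
{Galt, Largo, Ashby, Kent, Farrow}: #1→Galt 6·5=30, #2→Farrow 2·8=16, #3→Farrow 4·5=20, #4→Galt 4·24=96, #5→Largo 2·25=50, #6→Ashby 4·18=72. Service 284; fixed 681; total 965.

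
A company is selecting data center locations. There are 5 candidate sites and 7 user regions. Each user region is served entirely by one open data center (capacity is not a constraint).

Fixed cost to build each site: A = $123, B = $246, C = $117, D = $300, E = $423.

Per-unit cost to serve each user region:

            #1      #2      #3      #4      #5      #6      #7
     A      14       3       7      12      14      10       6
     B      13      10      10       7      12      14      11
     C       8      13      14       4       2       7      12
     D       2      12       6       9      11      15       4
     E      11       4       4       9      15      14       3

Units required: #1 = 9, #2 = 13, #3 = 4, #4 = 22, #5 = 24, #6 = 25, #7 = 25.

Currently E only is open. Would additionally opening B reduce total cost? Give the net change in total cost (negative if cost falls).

Current service cost with {E}: 1150.
Adding B: each user region re-picks its cheapest; new service cost 1034, saving 116.
Extra fixed cost: 246. Net change = 246 − 116 = 130.
(Totals: 1573 → 1703.)

No — net change +130 (cost rises by 130).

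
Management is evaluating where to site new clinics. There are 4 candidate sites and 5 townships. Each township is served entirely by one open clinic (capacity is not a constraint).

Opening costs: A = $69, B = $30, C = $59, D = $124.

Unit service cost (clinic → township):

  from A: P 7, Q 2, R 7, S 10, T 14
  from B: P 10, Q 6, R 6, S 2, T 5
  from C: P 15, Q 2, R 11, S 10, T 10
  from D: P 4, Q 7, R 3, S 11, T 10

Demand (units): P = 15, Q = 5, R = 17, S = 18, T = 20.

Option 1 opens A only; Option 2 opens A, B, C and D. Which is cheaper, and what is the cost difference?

Option 2 is cheaper by 224.

Option 1: {A}: P→A 7·15=105, Q→A 2·5=10, R→A 7·17=119, S→A 10·18=180, T→A 14·20=280. Service 694; fixed 69; total 763.
Option 2: {A, B, C, D}: P→D 4·15=60, Q→A 2·5=10, R→D 3·17=51, S→B 2·18=36, T→B 5·20=100. Service 257; fixed 282; total 539.
Difference: |763 − 539| = 224.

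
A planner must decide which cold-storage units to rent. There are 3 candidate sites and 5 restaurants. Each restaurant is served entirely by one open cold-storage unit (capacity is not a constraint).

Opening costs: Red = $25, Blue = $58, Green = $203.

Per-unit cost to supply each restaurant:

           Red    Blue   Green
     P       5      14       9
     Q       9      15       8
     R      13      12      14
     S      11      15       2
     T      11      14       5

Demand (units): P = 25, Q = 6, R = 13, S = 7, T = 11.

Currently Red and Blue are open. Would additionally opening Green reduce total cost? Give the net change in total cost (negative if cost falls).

Current service cost with {Red, Blue}: 533.
Adding Green: each restaurant re-picks its cheapest; new service cost 398, saving 135.
Extra fixed cost: 203. Net change = 203 − 135 = 68.
(Totals: 616 → 684.)

No — net change +68 (cost rises by 68).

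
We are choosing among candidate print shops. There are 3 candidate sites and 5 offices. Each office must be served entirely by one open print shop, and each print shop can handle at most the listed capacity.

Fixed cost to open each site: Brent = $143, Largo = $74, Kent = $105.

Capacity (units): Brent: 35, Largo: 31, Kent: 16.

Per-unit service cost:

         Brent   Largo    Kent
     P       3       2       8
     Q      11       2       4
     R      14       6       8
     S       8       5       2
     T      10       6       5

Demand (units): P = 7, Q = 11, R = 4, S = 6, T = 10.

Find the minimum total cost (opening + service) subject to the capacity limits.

Minimum total cost: 301

Open {Largo, Kent}: P→Largo 2·7=14, Q→Largo 2·11=22, R→Largo 6·4=24, S→Kent 2·6=12, T→Kent 5·10=50.
Loads: Largo carries 22/31, Kent carries 16/16. Service 122; fixed 179; total 301.
Next best feasible plan costs 319.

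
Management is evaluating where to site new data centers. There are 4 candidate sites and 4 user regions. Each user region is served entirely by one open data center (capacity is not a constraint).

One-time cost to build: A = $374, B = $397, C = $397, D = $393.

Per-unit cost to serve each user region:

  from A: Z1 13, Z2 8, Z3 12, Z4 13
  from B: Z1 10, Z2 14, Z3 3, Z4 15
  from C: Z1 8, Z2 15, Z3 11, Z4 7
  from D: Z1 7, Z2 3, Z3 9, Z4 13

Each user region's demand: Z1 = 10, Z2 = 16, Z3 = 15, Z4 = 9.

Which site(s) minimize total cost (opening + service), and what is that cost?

Open D only; minimum total cost 763.

For any fixed open set, each user region goes to its cheapest open site; total = fixed + service.
{D}: Z1→D 7·10=70, Z2→D 3·16=48, Z3→D 9·15=135, Z4→D 13·9=117. Service 370; fixed 393; total 763.
{B}: service 504 + fixed 397 = 901
{A}: service 555 + fixed 374 = 929
{A, B, C, D}: service 226 + fixed 1561 = 1787
No other subset beats 763.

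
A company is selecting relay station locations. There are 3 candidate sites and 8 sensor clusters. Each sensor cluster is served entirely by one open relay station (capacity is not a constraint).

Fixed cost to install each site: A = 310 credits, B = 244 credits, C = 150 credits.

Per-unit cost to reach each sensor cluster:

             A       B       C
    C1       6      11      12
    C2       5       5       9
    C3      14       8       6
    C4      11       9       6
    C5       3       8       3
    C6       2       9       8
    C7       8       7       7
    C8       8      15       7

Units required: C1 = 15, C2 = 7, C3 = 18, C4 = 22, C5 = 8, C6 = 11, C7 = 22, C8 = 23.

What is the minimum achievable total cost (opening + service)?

Minimum total cost: 1060

For any fixed open set, each sensor cluster goes to its cheapest open site; total = fixed + service.
{C}: C1→C 12·15=180, C2→C 9·7=63, C3→C 6·18=108, C4→C 6·22=132, C5→C 3·8=24, C6→C 8·11=88, C7→C 7·22=154, C8→C 7·23=161. Service 910; fixed 150; total 1060.
{A, C}: service 726 + fixed 460 = 1186
{B, C}: C1→B 11·15=165, C2→B 5·7=35, C3→C 6·18=108, C4→C 6·22=132, C5→C 3·8=24, C6→C 8·11=88, C7→B 7·22=154, C8→C 7·23=161. Service 867; fixed 394; total 1261.
{A, B, C}: C1→A 6·15=90, C2→A 5·7=35, C3→C 6·18=108, C4→C 6·22=132, C5→A 3·8=24, C6→A 2·11=22, C7→B 7·22=154, C8→C 7·23=161. Service 726; fixed 704; total 1430.
(All 7 nonempty subsets were checked; C only is lowest.)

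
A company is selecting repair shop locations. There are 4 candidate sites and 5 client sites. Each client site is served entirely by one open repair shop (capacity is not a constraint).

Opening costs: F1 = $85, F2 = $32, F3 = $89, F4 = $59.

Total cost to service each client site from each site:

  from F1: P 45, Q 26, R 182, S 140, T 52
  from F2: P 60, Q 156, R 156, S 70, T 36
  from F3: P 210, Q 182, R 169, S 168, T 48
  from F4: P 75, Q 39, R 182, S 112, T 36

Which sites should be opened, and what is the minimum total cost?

Open F1 and F2; minimum total cost 450.

For any fixed open set, each client site goes to its cheapest open site; total = fixed + service.
{F1, F2}: P→F1 45, Q→F1 26, R→F2 156, S→F2 70, T→F2 36. Service 333; fixed 117; total 450.
{F2, F4}: service 361 + fixed 91 = 452
{F4}: service 444 + fixed 59 = 503
{F1, F2, F3, F4}: service 333 + fixed 265 = 598
No other subset beats 450.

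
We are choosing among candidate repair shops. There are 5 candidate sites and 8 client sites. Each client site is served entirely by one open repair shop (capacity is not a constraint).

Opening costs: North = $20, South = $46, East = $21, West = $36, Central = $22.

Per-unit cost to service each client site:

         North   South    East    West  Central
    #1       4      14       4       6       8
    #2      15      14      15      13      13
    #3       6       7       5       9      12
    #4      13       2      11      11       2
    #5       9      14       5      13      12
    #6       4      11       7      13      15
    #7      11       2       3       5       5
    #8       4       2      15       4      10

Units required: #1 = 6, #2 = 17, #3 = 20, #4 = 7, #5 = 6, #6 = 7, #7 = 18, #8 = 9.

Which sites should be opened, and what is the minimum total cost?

For any fixed open set, each client site goes to its cheapest open site; total = fixed + service.
{North, East, Central}: #1→North 4·6=24, #2→Central 13·17=221, #3→East 5·20=100, #4→Central 2·7=14, #5→East 5·6=30, #6→North 4·7=28, #7→East 3·18=54, #8→North 4·9=36. Service 507; fixed 63; total 570.
{North, South, East}: #1→North 4·6=24, #2→South 14·17=238, #3→East 5·20=100, #4→South 2·7=14, #5→East 5·6=30, #6→North 4·7=28, #7→South 2·18=36, #8→South 2·9=18. Service 488; fixed 87; total 575.
{South, East}: service 509 + fixed 67 = 576
{North, South, East, West, Central}: #1→North 4·6=24, #2→West 13·17=221, #3→East 5·20=100, #4→South 2·7=14, #5→East 5·6=30, #6→North 4·7=28, #7→South 2·18=36, #8→South 2·9=18. Service 471; fixed 145; total 616.
No other subset beats 570.

Open North, East and Central; minimum total cost 570.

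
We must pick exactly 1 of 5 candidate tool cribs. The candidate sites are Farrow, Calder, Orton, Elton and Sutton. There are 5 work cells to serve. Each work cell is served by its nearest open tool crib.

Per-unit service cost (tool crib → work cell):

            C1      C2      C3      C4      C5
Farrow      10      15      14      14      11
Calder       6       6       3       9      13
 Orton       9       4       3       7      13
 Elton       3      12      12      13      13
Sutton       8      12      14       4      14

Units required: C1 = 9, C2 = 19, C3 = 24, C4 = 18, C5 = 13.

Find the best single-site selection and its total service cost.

With exactly 1 open, each work cell uses its cheapest among the chosen.
{Orton}: C1→Orton 9·9=81, C2→Orton 4·19=76, C3→Orton 3·24=72, C4→Orton 7·18=126, C5→Orton 13·13=169. Service cost 524.
{Calder}: service cost 571
{Sutton}: service cost 890
Among all 5 size-1 choices, {Orton} is lowest.

Choose Orton only; total service cost 524.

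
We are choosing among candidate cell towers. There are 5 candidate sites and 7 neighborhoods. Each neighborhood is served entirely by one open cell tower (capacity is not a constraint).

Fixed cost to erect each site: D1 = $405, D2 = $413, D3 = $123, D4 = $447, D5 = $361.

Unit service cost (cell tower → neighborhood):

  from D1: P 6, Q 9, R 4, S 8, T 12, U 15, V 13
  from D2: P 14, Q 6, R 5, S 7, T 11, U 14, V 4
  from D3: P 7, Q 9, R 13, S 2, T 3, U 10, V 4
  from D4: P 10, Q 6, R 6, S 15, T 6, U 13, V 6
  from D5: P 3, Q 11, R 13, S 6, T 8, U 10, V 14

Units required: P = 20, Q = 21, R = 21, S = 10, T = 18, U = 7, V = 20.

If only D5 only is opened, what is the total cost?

Each neighborhood is assigned to its cheapest site among the open ones.
{D5}: P→D5 3·20=60, Q→D5 11·21=231, R→D5 13·21=273, S→D5 6·10=60, T→D5 8·18=144, U→D5 10·7=70, V→D5 14·20=280. Service 1118; fixed 361; total 1479.

Total cost: 1479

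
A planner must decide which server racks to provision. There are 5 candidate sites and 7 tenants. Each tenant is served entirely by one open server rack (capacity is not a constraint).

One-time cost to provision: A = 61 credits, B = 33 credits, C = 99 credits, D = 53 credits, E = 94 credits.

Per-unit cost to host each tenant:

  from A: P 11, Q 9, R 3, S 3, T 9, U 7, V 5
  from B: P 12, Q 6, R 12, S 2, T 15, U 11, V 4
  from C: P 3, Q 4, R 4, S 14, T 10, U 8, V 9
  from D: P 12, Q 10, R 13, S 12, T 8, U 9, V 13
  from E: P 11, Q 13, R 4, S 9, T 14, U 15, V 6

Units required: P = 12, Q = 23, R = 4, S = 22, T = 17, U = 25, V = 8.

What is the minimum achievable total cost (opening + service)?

Minimum total cost: 722

For any fixed open set, each tenant goes to its cheapest open site; total = fixed + service.
{B, C}: P→C 3·12=36, Q→C 4·23=92, R→C 4·4=16, S→B 2·22=44, T→C 10·17=170, U→C 8·25=200, V→B 4·8=32. Service 590; fixed 132; total 722.
{A, C}: P→C 3·12=36, Q→C 4·23=92, R→A 3·4=12, S→A 3·22=66, T→A 9·17=153, U→A 7·25=175, V→A 5·8=40. Service 574; fixed 160; total 734.
{A, B, C}: service 544 + fixed 193 = 737
{A, B, C, D, E}: P→C 3·12=36, Q→C 4·23=92, R→A 3·4=12, S→B 2·22=44, T→D 8·17=136, U→A 7·25=175, V→B 4·8=32. Service 527; fixed 340; total 867.
No other subset beats 722.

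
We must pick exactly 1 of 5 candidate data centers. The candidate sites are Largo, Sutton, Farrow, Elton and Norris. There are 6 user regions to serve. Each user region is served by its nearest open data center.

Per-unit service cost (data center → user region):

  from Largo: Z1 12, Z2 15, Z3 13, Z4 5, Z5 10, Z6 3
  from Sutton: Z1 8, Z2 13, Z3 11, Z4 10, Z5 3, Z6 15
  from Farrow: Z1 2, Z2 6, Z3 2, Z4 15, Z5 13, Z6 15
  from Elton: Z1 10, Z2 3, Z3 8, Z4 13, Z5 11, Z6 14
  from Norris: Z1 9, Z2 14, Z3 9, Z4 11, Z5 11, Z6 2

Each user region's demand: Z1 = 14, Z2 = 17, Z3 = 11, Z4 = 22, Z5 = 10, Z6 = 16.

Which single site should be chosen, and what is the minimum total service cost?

With exactly 1 open, each user region uses its cheapest among the chosen.
{Largo}: Z1→Largo 12·14=168, Z2→Largo 15·17=255, Z3→Largo 13·11=143, Z4→Largo 5·22=110, Z5→Largo 10·10=100, Z6→Largo 3·16=48. Service cost 824.
{Norris}: service cost 847
{Farrow}: service cost 852
Among all 5 size-1 choices, {Largo} is lowest.

Choose Largo only; total service cost 824.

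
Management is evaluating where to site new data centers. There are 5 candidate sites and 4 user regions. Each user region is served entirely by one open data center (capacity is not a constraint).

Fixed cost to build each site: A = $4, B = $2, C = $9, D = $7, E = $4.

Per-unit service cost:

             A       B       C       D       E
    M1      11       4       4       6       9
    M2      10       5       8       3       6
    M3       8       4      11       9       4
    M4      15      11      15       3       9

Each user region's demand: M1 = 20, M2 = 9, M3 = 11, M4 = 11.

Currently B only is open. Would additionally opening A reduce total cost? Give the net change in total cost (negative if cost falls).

No — net change +4 (cost rises by 4).

Current service cost with {B}: 290.
Adding A: each user region re-picks its cheapest; new service cost 290, saving 0.
Extra fixed cost: 4. Net change = 4 − 0 = 4.
(Totals: 292 → 296.)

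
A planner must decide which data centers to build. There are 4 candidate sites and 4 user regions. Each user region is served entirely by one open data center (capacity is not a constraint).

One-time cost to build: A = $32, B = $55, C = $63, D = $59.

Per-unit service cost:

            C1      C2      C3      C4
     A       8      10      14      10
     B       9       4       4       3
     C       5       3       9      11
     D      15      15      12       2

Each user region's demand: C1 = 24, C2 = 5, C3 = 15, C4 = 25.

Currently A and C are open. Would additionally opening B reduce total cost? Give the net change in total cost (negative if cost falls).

Yes — net change −195 (cost falls by 195).

Current service cost with {A, C}: 520.
Adding B: each user region re-picks its cheapest; new service cost 270, saving 250.
Extra fixed cost: 55. Net change = 55 − 250 = -195.
(Totals: 615 → 420.)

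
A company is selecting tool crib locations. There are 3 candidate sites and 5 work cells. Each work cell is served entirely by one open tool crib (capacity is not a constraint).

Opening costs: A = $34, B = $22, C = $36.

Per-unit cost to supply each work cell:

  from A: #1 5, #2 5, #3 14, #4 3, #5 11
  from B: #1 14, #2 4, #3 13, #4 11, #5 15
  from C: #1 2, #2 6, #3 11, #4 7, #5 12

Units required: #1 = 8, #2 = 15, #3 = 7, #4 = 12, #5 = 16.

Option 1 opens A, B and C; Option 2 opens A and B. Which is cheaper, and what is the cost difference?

Option 1 is cheaper by 2.

Option 1: {A, B, C}: #1→C 2·8=16, #2→B 4·15=60, #3→C 11·7=77, #4→A 3·12=36, #5→A 11·16=176. Service 365; fixed 92; total 457.
Option 2: {A, B}: #1→A 5·8=40, #2→B 4·15=60, #3→B 13·7=91, #4→A 3·12=36, #5→A 11·16=176. Service 403; fixed 56; total 459.
Difference: |457 − 459| = 2.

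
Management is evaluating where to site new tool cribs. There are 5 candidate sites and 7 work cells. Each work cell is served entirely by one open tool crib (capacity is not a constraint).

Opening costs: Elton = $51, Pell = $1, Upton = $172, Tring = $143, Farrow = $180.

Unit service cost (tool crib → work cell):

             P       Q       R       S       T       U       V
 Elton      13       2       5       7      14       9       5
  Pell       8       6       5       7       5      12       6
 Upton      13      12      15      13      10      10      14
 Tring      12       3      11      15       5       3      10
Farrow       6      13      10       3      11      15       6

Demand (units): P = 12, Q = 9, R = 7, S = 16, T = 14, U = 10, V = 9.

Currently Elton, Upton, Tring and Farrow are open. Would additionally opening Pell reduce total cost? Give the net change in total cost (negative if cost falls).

No — net change +1 (cost rises by 1).

Current service cost with {Elton, Upton, Tring, Farrow}: 318.
Adding Pell: each work cell re-picks its cheapest; new service cost 318, saving 0.
Extra fixed cost: 1. Net change = 1 − 0 = 1.
(Totals: 864 → 865.)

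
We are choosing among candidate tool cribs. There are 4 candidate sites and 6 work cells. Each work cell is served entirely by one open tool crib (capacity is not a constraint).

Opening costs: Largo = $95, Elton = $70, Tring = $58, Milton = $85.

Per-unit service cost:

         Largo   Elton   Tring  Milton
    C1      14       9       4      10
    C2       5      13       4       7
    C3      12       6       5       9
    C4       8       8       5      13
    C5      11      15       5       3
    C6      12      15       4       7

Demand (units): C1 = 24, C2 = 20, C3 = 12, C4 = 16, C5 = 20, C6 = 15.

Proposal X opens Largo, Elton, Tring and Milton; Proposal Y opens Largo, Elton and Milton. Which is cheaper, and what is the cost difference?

Proposal X: {Largo, Elton, Tring, Milton}: C1→Tring 4·24=96, C2→Tring 4·20=80, C3→Tring 5·12=60, C4→Tring 5·16=80, C5→Milton 3·20=60, C6→Tring 4·15=60. Service 436; fixed 308; total 744.
Proposal Y: {Largo, Elton, Milton}: C1→Elton 9·24=216, C2→Largo 5·20=100, C3→Elton 6·12=72, C4→Largo 8·16=128, C5→Milton 3·20=60, C6→Milton 7·15=105. Service 681; fixed 250; total 931.
Difference: |744 − 931| = 187.

Proposal X is cheaper by 187.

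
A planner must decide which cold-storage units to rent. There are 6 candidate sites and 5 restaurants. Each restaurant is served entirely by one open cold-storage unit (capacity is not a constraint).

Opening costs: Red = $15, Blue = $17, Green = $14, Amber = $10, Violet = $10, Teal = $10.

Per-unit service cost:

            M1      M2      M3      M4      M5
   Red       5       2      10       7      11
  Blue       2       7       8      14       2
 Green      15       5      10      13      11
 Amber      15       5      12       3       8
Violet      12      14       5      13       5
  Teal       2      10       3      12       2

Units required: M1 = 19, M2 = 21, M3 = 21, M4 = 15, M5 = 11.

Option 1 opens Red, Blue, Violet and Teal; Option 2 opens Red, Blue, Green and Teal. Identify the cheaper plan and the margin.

Option 1: {Red, Blue, Violet, Teal}: M1→Blue 2·19=38, M2→Red 2·21=42, M3→Teal 3·21=63, M4→Red 7·15=105, M5→Blue 2·11=22. Service 270; fixed 52; total 322.
Option 2: {Red, Blue, Green, Teal}: M1→Blue 2·19=38, M2→Red 2·21=42, M3→Teal 3·21=63, M4→Red 7·15=105, M5→Blue 2·11=22. Service 270; fixed 56; total 326.
Difference: |322 − 326| = 4.

Option 1 is cheaper by 4.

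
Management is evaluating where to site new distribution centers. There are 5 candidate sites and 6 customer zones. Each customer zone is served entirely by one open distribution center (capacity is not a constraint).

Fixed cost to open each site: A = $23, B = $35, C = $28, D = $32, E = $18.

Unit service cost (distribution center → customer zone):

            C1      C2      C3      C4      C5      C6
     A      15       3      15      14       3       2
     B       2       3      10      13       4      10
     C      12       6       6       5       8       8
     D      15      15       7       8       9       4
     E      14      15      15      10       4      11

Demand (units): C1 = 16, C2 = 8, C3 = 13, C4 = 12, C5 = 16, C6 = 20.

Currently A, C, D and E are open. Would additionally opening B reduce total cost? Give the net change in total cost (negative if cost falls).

Current service cost with {A, C, D, E}: 442.
Adding B: each customer zone re-picks its cheapest; new service cost 282, saving 160.
Extra fixed cost: 35. Net change = 35 − 160 = -125.
(Totals: 543 → 418.)

Yes — net change −125 (cost falls by 125).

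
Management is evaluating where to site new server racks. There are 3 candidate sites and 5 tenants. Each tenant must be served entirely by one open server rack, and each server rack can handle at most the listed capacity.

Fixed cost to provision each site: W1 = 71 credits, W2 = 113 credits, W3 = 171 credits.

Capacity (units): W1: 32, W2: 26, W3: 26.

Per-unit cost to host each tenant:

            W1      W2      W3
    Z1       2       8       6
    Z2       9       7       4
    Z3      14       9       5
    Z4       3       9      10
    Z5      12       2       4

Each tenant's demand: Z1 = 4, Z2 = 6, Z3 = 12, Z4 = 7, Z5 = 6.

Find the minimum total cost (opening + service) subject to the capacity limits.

Open {W1, W2}: Z1→W1 2·4=8, Z2→W2 7·6=42, Z3→W2 9·12=108, Z4→W1 3·7=21, Z5→W2 2·6=12.
Loads: W1 carries 11/32, W2 carries 24/26. Service 191; fixed 184; total 375.
Next best feasible plan costs 379.

Minimum total cost: 375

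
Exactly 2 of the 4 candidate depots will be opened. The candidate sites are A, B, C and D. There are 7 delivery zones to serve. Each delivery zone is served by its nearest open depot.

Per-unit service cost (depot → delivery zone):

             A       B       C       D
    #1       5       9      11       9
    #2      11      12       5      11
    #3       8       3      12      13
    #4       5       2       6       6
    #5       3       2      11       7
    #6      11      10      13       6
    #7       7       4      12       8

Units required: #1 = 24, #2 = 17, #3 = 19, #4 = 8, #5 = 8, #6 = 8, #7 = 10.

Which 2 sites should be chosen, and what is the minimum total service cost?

Choose B and C; total service cost 510.

With exactly 2 open, each delivery zone uses its cheapest among the chosen.
{B, C}: #1→B 9·24=216, #2→C 5·17=85, #3→B 3·19=57, #4→B 2·8=16, #5→B 2·8=16, #6→B 10·8=80, #7→B 4·10=40. Service cost 510.
{A, B}: service cost 516
{A, C}: service cost 579
Among all 6 size-2 choices, {B, C} is lowest.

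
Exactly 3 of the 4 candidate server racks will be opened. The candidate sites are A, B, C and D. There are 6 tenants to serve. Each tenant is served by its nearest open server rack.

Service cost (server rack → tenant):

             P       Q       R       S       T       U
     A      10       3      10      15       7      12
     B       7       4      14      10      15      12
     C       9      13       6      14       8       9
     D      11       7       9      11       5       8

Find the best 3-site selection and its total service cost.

With exactly 3 open, each tenant uses its cheapest among the chosen.
{B, C, D}: P→B 7, Q→B 4, R→C 6, S→B 10, T→D 5, U→D 8. Service cost 40.
{A, B, C}: service cost 42
{A, B, D}: service cost 42
Among all 4 size-3 choices, {B, C, D} is lowest.

Choose B, C and D; total service cost 40.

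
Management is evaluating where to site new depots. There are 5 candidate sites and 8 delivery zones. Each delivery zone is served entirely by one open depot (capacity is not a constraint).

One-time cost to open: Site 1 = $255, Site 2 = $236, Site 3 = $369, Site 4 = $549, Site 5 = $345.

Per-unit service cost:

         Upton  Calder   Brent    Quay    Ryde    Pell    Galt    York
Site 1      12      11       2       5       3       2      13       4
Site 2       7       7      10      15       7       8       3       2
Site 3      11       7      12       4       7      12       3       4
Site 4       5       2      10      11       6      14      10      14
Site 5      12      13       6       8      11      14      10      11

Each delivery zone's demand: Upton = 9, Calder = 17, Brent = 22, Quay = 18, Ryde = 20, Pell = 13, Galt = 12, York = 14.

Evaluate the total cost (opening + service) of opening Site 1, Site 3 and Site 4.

Total cost: 1546

Each delivery zone is assigned to its cheapest site among the open ones.
{Site 1, Site 3, Site 4}: Upton→Site 4 5·9=45, Calder→Site 4 2·17=34, Brent→Site 1 2·22=44, Quay→Site 3 4·18=72, Ryde→Site 1 3·20=60, Pell→Site 1 2·13=26, Galt→Site 3 3·12=36, York→Site 1 4·14=56. Service 373; fixed 1173; total 1546.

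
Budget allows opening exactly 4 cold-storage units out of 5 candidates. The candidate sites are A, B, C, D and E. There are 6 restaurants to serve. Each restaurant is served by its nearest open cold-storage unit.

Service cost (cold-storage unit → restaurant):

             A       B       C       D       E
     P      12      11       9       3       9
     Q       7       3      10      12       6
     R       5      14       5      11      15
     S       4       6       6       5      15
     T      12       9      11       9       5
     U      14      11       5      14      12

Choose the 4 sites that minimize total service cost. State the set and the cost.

With exactly 4 open, each restaurant uses its cheapest among the chosen.
{B, C, D, E}: P→D 3, Q→B 3, R→C 5, S→D 5, T→E 5, U→C 5. Service cost 26.
{A, C, D, E}: service cost 28
{A, B, C, D}: service cost 29
Among all 5 size-4 choices, {B, C, D, E} is lowest.

Choose B, C, D and E; total service cost 26.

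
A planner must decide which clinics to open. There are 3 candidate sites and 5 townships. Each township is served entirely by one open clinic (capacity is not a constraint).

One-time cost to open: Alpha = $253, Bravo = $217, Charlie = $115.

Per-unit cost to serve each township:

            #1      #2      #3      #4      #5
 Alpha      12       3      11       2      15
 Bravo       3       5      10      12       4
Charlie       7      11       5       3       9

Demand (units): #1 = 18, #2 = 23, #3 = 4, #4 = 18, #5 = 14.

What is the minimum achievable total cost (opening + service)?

Minimum total cost: 631

For any fixed open set, each township goes to its cheapest open site; total = fixed + service.
{Bravo, Charlie}: #1→Bravo 3·18=54, #2→Bravo 5·23=115, #3→Charlie 5·4=20, #4→Charlie 3·18=54, #5→Bravo 4·14=56. Service 299; fixed 332; total 631.
{Charlie}: service 579 + fixed 115 = 694
{Bravo}: service 481 + fixed 217 = 698
{Alpha, Bravo, Charlie}: service 235 + fixed 585 = 820
No other subset beats 631.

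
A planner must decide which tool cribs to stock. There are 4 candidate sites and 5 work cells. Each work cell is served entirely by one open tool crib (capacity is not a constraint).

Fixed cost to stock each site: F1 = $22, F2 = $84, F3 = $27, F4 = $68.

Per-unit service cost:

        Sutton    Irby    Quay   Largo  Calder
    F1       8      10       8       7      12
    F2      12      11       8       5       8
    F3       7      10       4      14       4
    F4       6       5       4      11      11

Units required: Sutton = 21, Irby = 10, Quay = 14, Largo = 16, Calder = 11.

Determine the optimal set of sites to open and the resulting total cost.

For any fixed open set, each work cell goes to its cheapest open site; total = fixed + service.
{F1, F3, F4}: Sutton→F4 6·21=126, Irby→F4 5·10=50, Quay→F3 4·14=56, Largo→F1 7·16=112, Calder→F3 4·11=44. Service 388; fixed 117; total 505.
{F1, F3}: service 459 + fixed 49 = 508
{F2, F3, F4}: Sutton→F4 6·21=126, Irby→F4 5·10=50, Quay→F3 4·14=56, Largo→F2 5·16=80, Calder→F3 4·11=44. Service 356; fixed 179; total 535.
{F1, F2, F3, F4}: Sutton→F4 6·21=126, Irby→F4 5·10=50, Quay→F3 4·14=56, Largo→F2 5·16=80, Calder→F3 4·11=44. Service 356; fixed 201; total 557.
(All 15 nonempty subsets were checked; F1, F3 and F4 is lowest.)

Open F1, F3 and F4; minimum total cost 505.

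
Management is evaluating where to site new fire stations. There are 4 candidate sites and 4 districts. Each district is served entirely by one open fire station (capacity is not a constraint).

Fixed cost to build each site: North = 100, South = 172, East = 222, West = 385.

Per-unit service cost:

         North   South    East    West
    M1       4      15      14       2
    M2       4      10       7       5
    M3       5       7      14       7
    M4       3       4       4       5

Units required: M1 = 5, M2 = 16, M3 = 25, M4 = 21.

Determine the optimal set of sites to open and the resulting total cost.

For any fixed open set, each district goes to its cheapest open site; total = fixed + service.
{North}: M1→North 4·5=20, M2→North 4·16=64, M3→North 5·25=125, M4→North 3·21=63. Service 272; fixed 100; total 372.
{North, South}: M1→North 4·5=20, M2→North 4·16=64, M3→North 5·25=125, M4→North 3·21=63. Service 272; fixed 272; total 544.
{North, East}: M1→North 4·5=20, M2→North 4·16=64, M3→North 5·25=125, M4→North 3·21=63. Service 272; fixed 322; total 594.
{North, South, East, West}: service 262 + fixed 879 = 1141
(All 15 nonempty subsets were checked; North only is lowest.)

Open North only; minimum total cost 372.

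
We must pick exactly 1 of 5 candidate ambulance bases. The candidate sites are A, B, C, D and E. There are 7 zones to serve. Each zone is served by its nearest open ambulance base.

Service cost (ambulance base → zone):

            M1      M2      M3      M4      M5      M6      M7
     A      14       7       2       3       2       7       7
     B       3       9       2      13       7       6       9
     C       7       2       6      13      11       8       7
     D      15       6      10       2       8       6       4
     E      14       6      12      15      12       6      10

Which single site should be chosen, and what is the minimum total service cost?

Choose A only; total service cost 42.

With exactly 1 open, each zone uses its cheapest among the chosen.
{A}: M1→A 14, M2→A 7, M3→A 2, M4→A 3, M5→A 2, M6→A 7, M7→A 7. Service cost 42.
{B}: service cost 49
{D}: service cost 51
Among all 5 size-1 choices, {A} is lowest.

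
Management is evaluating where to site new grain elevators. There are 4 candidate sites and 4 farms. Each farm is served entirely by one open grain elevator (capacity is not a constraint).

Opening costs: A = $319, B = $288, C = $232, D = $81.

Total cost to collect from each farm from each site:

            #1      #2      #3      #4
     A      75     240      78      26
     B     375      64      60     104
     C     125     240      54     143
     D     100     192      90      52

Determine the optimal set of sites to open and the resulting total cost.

For any fixed open set, each farm goes to its cheapest open site; total = fixed + service.
{D}: #1→D 100, #2→D 192, #3→D 90, #4→D 52. Service 434; fixed 81; total 515.
{B, D}: service 276 + fixed 369 = 645
{C, D}: #1→D 100, #2→D 192, #3→C 54, #4→D 52. Service 398; fixed 313; total 711.
{A, B, C, D}: #1→A 75, #2→B 64, #3→C 54, #4→A 26. Service 219; fixed 920; total 1139.
(All 15 nonempty subsets were checked; D only is lowest.)

Open D only; minimum total cost 515.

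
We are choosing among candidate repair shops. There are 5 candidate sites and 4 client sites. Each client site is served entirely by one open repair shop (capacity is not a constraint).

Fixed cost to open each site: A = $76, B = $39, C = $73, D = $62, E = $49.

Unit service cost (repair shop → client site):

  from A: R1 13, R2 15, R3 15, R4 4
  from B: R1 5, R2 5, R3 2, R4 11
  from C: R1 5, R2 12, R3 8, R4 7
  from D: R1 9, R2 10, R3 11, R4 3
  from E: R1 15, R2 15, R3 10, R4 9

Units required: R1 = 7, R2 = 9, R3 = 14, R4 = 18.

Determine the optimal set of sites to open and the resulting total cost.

Open B and D; minimum total cost 263.

For any fixed open set, each client site goes to its cheapest open site; total = fixed + service.
{B, D}: R1→B 5·7=35, R2→B 5·9=45, R3→B 2·14=28, R4→D 3·18=54. Service 162; fixed 101; total 263.
{A, B}: R1→B 5·7=35, R2→B 5·9=45, R3→B 2·14=28, R4→A 4·18=72. Service 180; fixed 115; total 295.
{B, D, E}: service 162 + fixed 150 = 312
{A, B, C, D, E}: R1→B 5·7=35, R2→B 5·9=45, R3→B 2·14=28, R4→D 3·18=54. Service 162; fixed 299; total 461.
No other subset beats 263.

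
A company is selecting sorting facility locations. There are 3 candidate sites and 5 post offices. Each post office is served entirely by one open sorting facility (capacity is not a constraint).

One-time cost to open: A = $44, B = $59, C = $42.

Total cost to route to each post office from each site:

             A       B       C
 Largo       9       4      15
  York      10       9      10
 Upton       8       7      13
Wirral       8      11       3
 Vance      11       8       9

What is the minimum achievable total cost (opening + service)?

Minimum total cost: 90

For any fixed open set, each post office goes to its cheapest open site; total = fixed + service.
{A}: Largo→A 9, York→A 10, Upton→A 8, Wirral→A 8, Vance→A 11. Service 46; fixed 44; total 90.
{C}: service 50 + fixed 42 = 92
{B}: service 39 + fixed 59 = 98
{A, B, C}: service 31 + fixed 145 = 176
No other subset beats 90.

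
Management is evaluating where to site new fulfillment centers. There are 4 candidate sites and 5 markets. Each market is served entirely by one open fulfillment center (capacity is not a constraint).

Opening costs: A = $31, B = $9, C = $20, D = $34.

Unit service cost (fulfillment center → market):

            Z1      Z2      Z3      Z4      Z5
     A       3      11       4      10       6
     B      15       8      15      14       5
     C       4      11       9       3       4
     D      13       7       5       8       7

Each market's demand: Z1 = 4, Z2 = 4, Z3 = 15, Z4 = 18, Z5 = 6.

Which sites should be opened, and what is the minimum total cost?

For any fixed open set, each market goes to its cheapest open site; total = fixed + service.
{A, B, C}: Z1→A 3·4=12, Z2→B 8·4=32, Z3→A 4·15=60, Z4→C 3·18=54, Z5→C 4·6=24. Service 182; fixed 60; total 242.
{A, C}: service 194 + fixed 51 = 245
{C, D}: Z1→C 4·4=16, Z2→D 7·4=28, Z3→D 5·15=75, Z4→C 3·18=54, Z5→C 4·6=24. Service 197; fixed 54; total 251.
{A, B, C, D}: service 178 + fixed 94 = 272
No other subset beats 242.

Open A, B and C; minimum total cost 242.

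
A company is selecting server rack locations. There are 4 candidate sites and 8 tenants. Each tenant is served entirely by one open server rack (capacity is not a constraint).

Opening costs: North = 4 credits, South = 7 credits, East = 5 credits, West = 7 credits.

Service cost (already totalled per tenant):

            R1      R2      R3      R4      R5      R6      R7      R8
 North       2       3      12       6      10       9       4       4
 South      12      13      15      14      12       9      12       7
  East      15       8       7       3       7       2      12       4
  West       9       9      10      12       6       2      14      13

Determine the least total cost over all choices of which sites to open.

Minimum total cost: 41

For any fixed open set, each tenant goes to its cheapest open site; total = fixed + service.
{North, East}: R1→North 2, R2→North 3, R3→East 7, R4→East 3, R5→East 7, R6→East 2, R7→North 4, R8→North 4. Service 32; fixed 9; total 41.
{North, East, West}: service 31 + fixed 16 = 47
{North, South, East}: service 32 + fixed 16 = 48
{North, South, East, West}: R1→North 2, R2→North 3, R3→East 7, R4→East 3, R5→West 6, R6→East 2, R7→North 4, R8→North 4. Service 31; fixed 23; total 54.
(All 15 nonempty subsets were checked; North and East is lowest.)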